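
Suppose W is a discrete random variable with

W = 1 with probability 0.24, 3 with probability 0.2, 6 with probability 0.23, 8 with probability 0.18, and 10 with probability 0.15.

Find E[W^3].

E[W^3] = Σ w^3·P(W=w)
 = 1·0.24 + 27·0.2 + 216·0.23 + 512·0.18 + 1000·0.15
 = 0.24 + 5.4 + 49.68 + 92.16 + 150
 = 297.48

297.48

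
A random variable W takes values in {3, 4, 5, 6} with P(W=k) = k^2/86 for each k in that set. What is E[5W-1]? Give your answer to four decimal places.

24.1163

E[5W-1] = Σ (5w-1)·P(W=w)
 = 14·9/86 + 19·8/43 + 24·25/86 + 29·18/43
 = 63/43 + 152/43 + 300/43 + 522/43
 = 1037/43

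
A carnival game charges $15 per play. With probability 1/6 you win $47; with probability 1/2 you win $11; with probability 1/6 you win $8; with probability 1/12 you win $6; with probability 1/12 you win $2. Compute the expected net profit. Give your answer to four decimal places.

0.3333

E[payout] = 47·1/6 + 11·1/2 + 8·1/6 + 6·1/12 + 2·1/12
 = 47/6 + 11/2 + 4/3 + 1/2 + 1/6
 = 46/3
Net = 46/3 - 15 = 1/3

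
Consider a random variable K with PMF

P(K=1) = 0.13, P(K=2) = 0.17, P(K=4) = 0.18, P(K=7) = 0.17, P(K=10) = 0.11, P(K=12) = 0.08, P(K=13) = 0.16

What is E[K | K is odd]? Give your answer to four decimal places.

7.3913

P(K is odd) = 0.13 + 0.17 + 0.16 = 0.46.
E[K | K is odd] = [1·0.13 + 7·0.17 + 13·0.16] / 0.46
 = 3.4 / 0.46
 = 170/23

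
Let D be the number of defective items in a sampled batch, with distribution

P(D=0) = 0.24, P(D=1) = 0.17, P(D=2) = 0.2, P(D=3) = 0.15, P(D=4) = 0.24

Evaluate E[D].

1.98

E[D] = Σ d·P(D=d)
 = 0·0.24 + 1·0.17 + 2·0.2 + 3·0.15 + 4·0.24
 = 0 + 0.17 + 0.4 + 0.45 + 0.96
 = 1.98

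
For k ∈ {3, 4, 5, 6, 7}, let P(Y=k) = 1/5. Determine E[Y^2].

E[Y^2] = Σ y^2·P(Y=y)
 = 9·1/5 + 16·1/5 + 25·1/5 + 36·1/5 + 49·1/5
 = 9/5 + 16/5 + 5 + 36/5 + 49/5
 = 27

27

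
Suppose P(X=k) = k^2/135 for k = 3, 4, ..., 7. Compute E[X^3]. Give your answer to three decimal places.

E[X^3] = Σ x^3·P(X=x)
 = 27·1/15 + 64·16/135 + 125·5/27 + 216·4/15 + 343·49/135
 = 9/5 + 1024/135 + 625/27 + 288/5 + 16807/135
 = 5795/27

214.630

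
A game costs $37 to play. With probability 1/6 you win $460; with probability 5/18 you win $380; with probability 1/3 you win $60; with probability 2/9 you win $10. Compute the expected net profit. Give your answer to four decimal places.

E[payout] = 460·1/6 + 380·5/18 + 60·1/3 + 10·2/9
 = 230/3 + 950/9 + 20 + 20/9
 = 1840/9
Net = 1840/9 - 37 = 1507/9

167.4444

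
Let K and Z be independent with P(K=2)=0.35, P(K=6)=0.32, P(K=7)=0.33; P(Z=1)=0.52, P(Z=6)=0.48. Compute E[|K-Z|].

E[|K-Z|] = Σ_k Σ_z |k-z| · P(K=k)P(Z=z)
 = 1·0.182 + 4·0.168 + 5·0.1664 + 0·0.1536 + 6·0.1716 + 1·0.1584
 = 0.182 + 0.672 + 0.832 + 0 + 1.0296 + 0.1584
 = 2.874

2.874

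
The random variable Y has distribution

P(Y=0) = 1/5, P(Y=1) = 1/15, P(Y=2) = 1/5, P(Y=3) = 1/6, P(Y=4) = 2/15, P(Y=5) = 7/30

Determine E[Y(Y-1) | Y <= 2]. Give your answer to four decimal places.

P(Y <= 2) = 1/5 + 1/15 + 1/5 = 7/15.
E[Y(Y-1) | Y <= 2] = [0·1/5 + 0·1/15 + 2·1/5] / (7/15)
 = 2/5 / (7/15)
 = 6/7

0.8571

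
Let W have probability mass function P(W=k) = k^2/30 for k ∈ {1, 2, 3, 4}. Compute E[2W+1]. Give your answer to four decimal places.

7.6667

E[2W+1] = Σ (2w+1)·P(W=w)
 = 3·1/30 + 5·2/15 + 7·3/10 + 9·8/15
 = 1/10 + 2/3 + 21/10 + 24/5
 = 23/3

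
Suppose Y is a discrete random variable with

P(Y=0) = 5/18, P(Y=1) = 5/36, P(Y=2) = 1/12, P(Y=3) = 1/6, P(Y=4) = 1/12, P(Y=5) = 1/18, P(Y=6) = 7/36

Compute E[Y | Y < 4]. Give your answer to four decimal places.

P(Y < 4) = 5/18 + 5/36 + 1/12 + 1/6 = 2/3.
E[Y | Y < 4] = [0·5/18 + 1·5/36 + 2·1/12 + 3·1/6] / (2/3)
 = 29/36 / (2/3)
 = 29/24

1.2083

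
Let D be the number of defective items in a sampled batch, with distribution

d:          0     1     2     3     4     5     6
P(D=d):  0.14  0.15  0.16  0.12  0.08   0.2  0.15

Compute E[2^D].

19.32

E[2^D] = Σ 2^d·P(D=d)
 = 1·0.14 + 2·0.15 + 4·0.16 + 8·0.12 + 16·0.08 + 32·0.2 + 64·0.15
 = 0.14 + 0.3 + 0.64 + 0.96 + 1.28 + 6.4 + 9.6
 = 19.32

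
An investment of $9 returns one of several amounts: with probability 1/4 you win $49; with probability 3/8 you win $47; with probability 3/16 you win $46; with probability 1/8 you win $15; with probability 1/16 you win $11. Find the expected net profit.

32.0625

E[payout] = 49·1/4 + 47·3/8 + 46·3/16 + 15·1/8 + 11·1/16
 = 49/4 + 141/8 + 69/8 + 15/8 + 11/16
 = 657/16
Net = 657/16 - 9 = 513/16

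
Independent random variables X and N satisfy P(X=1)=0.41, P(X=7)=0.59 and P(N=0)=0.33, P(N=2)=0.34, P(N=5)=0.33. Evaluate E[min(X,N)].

E[min(X,N)] = Σ_x Σ_n min(x,n) · P(X=x)P(N=n)
 = 0·0.1353 + 1·0.1394 + 1·0.1353 + 0·0.1947 + 2·0.2006 + 5·0.1947
 = 0 + 0.1394 + 0.1353 + 0 + 0.4012 + 0.9735
 = 1.6494

1.6494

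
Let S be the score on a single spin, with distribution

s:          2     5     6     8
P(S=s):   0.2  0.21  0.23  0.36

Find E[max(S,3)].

5.91

E[max(S,3)] = Σ max(s,3)·P(S=s)
 = 3·0.2 + 5·0.21 + 6·0.23 + 8·0.36
 = 0.6 + 1.05 + 1.38 + 2.88
 = 5.91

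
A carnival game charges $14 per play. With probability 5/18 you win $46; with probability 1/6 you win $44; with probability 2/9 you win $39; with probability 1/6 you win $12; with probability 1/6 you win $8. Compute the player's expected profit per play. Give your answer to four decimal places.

E[payout] = 46·5/18 + 44·1/6 + 39·2/9 + 12·1/6 + 8·1/6
 = 115/9 + 22/3 + 26/3 + 2 + 4/3
 = 289/9
Net = 289/9 - 14 = 163/9

18.1111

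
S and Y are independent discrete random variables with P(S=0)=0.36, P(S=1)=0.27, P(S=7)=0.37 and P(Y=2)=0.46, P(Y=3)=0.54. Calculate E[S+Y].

5.4

E[S+Y] = Σ_s Σ_y (s+y) · P(S=s)P(Y=y)
 = 2·0.1656 + 3·0.1944 + 3·0.1242 + 4·0.1458 + 9·0.1702 + 10·0.1998
 = 0.3312 + 0.5832 + 0.3726 + 0.5832 + 1.5318 + 1.998
 = 5.4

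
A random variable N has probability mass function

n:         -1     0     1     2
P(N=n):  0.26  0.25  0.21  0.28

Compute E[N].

0.51

E[N] = Σ n·P(N=n)
 = (-1)·0.26 + 0·0.25 + 1·0.21 + 2·0.28
 = (-0.26) + 0 + 0.21 + 0.56
 = 0.51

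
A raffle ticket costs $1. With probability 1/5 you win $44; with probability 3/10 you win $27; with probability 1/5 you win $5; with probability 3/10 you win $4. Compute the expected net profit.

E[payout] = 44·1/5 + 27·3/10 + 5·1/5 + 4·3/10
 = 44/5 + 81/10 + 1 + 6/5
 = 191/10
Net = 191/10 - 1 = 181/10

18.1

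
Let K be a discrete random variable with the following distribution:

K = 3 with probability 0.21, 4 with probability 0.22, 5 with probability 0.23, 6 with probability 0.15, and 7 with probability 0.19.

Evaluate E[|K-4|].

1.31

E[|K-4|] = Σ |k-4|·P(K=k)
 = 1·0.21 + 0·0.22 + 1·0.23 + 2·0.15 + 3·0.19
 = 0.21 + 0 + 0.23 + 0.3 + 0.57
 = 1.31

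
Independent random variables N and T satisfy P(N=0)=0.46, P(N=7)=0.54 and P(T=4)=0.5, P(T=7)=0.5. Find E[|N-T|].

E[|N-T|] = Σ_n Σ_t |n-t| · P(N=n)P(T=t)
 = 4·0.23 + 7·0.23 + 3·0.27 + 0·0.27
 = 0.92 + 1.61 + 0.81 + 0
 = 3.34

3.34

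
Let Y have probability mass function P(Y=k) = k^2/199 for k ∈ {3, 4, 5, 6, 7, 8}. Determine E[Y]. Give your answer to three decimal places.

6.467

E[Y] = Σ y·P(Y=y)
 = 3·9/199 + 4·16/199 + 5·25/199 + 6·36/199 + 7·49/199 + 8·64/199
 = 27/199 + 64/199 + 125/199 + 216/199 + 343/199 + 512/199
 = 1287/199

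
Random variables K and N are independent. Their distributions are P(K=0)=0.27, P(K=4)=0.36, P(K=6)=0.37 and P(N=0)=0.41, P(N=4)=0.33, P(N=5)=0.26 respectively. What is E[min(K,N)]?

E[min(K,N)] = Σ_k Σ_n min(k,n) · P(K=k)P(N=n)
 = 0·0.1107 + 0·0.0891 + 0·0.0702 + 0·0.1476 + 4·0.1188 + 4·0.0936 + 0·0.1517 + 4·0.1221 + 5·0.0962
 = 0 + 0 + 0 + 0 + 0.4752 + 0.3744 + 0 + 0.4884 + 0.481
 = 1.819

1.819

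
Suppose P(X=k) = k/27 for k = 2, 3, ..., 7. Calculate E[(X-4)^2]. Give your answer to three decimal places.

E[(X-4)^2] = Σ (x-4)^2·P(X=x)
 = 4·2/27 + 1·1/9 + 0·4/27 + 1·5/27 + 4·2/9 + 9·7/27
 = 8/27 + 1/9 + 0 + 5/27 + 8/9 + 7/3
 = 103/27

3.815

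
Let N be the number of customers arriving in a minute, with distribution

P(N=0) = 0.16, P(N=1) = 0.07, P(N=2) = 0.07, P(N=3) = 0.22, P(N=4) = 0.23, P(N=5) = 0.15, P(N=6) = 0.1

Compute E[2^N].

E[2^N] = Σ 2^n·P(N=n)
 = 1·0.16 + 2·0.07 + 4·0.07 + 8·0.22 + 16·0.23 + 32·0.15 + 64·0.1
 = 0.16 + 0.14 + 0.28 + 1.76 + 3.68 + 4.8 + 6.4
 = 17.22

17.22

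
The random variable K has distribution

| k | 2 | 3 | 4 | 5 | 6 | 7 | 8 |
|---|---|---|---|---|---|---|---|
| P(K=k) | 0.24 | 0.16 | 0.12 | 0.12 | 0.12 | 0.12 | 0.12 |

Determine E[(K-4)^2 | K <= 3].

P(K <= 3) = 0.24 + 0.16 = 0.4.
E[(K-4)^2 | K <= 3] = [4·0.24 + 1·0.16] / 0.4
 = 1.12 / 0.4
 = 14/5

2.8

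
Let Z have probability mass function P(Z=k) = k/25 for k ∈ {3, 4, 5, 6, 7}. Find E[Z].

5.4

E[Z] = Σ z·P(Z=z)
 = 3·3/25 + 4·4/25 + 5·1/5 + 6·6/25 + 7·7/25
 = 9/25 + 16/25 + 1 + 36/25 + 49/25
 = 27/5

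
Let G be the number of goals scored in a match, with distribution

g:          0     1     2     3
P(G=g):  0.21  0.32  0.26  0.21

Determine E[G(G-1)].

1.78

E[G(G-1)] = Σ g(g-1)·P(G=g)
 = 0·0.21 + 0·0.32 + 2·0.26 + 6·0.21
 = 0 + 0 + 0.52 + 1.26
 = 1.78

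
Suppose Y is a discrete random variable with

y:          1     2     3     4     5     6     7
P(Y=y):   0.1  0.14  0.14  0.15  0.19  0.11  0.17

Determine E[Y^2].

E[Y^2] = Σ y^2·P(Y=y)
 = 1·0.1 + 4·0.14 + 9·0.14 + 16·0.15 + 25·0.19 + 36·0.11 + 49·0.17
 = 0.1 + 0.56 + 1.26 + 2.4 + 4.75 + 3.96 + 8.33
 = 21.36

21.36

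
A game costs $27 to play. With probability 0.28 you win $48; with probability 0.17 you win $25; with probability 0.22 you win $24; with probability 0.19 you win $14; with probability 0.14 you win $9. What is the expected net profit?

E[payout] = 48·0.28 + 25·0.17 + 24·0.22 + 14·0.19 + 9·0.14
 = 13.44 + 4.25 + 5.28 + 2.66 + 1.26
 = 26.89
Net = 26.89 - 27 = -0.11

-0.11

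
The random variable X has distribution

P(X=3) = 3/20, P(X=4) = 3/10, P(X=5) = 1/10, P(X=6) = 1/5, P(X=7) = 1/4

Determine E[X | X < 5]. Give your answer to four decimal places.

3.6667

P(X < 5) = 3/20 + 3/10 = 9/20.
E[X | X < 5] = [3·3/20 + 4·3/10] / (9/20)
 = 33/20 / (9/20)
 = 11/3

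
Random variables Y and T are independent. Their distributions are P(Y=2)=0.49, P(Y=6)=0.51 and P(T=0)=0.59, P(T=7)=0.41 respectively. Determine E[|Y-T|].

3.5972

E[|Y-T|] = Σ_y Σ_t |y-t| · P(Y=y)P(T=t)
 = 2·0.2891 + 5·0.2009 + 6·0.3009 + 1·0.2091
 = 0.5782 + 1.0045 + 1.8054 + 0.2091
 = 3.5972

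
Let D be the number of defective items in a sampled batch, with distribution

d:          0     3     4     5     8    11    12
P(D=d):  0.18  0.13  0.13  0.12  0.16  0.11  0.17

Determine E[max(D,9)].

E[max(D,9)] = Σ max(d,9)·P(D=d)
 = 9·0.18 + 9·0.13 + 9·0.13 + 9·0.12 + 9·0.16 + 11·0.11 + 12·0.17
 = 1.62 + 1.17 + 1.17 + 1.08 + 1.44 + 1.21 + 2.04
 = 9.73

9.73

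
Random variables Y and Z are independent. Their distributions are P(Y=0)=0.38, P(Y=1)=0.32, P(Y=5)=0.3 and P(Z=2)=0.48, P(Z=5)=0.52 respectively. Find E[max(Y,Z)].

E[max(Y,Z)] = Σ_y Σ_z max(y,z) · P(Y=y)P(Z=z)
 = 2·0.1824 + 5·0.1976 + 2·0.1536 + 5·0.1664 + 5·0.144 + 5·0.156
 = 0.3648 + 0.988 + 0.3072 + 0.832 + 0.72 + 0.78
 = 3.992

3.992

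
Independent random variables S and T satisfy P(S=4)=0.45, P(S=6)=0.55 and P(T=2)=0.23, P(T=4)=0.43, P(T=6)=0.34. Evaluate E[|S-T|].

1.492

E[|S-T|] = Σ_s Σ_t |s-t| · P(S=s)P(T=t)
 = 2·0.1035 + 0·0.1935 + 2·0.153 + 4·0.1265 + 2·0.2365 + 0·0.187
 = 0.207 + 0 + 0.306 + 0.506 + 0.473 + 0
 = 1.492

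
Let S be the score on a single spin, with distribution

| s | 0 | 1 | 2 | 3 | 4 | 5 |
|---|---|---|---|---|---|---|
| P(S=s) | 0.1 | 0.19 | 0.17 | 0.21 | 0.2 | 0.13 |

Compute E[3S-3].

E[3S-3] = Σ (3s-3)·P(S=s)
 = (-3)·0.1 + 0·0.19 + 3·0.17 + 6·0.21 + 9·0.2 + 12·0.13
 = (-0.3) + 0 + 0.51 + 1.26 + 1.8 + 1.56
 = 4.83

4.83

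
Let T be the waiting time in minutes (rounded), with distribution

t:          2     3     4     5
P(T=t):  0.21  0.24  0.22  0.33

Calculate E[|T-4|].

0.99

E[|T-4|] = Σ |t-4|·P(T=t)
 = 2·0.21 + 1·0.24 + 0·0.22 + 1·0.33
 = 0.42 + 0.24 + 0 + 0.33
 = 0.99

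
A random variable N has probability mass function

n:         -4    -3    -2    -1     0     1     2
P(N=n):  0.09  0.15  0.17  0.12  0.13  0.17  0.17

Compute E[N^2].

E[N^2] = Σ n^2·P(N=n)
 = 16·0.09 + 9·0.15 + 4·0.17 + 1·0.12 + 0·0.13 + 1·0.17 + 4·0.17
 = 1.44 + 1.35 + 0.68 + 0.12 + 0 + 0.17 + 0.68
 = 4.44

4.44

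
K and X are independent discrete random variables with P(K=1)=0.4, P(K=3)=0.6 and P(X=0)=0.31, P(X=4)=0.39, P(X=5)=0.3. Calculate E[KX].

E[KX] = Σ_k Σ_x kx · P(K=k)P(X=x)
 = 0·0.124 + 4·0.156 + 5·0.12 + 0·0.186 + 12·0.234 + 15·0.18
 = 0 + 0.624 + 0.6 + 0 + 2.808 + 2.7
 = 6.732

6.732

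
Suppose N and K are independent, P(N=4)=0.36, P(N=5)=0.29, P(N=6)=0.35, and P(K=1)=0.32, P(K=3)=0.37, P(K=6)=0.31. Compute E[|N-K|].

2.3262

E[|N-K|] = Σ_n Σ_k |n-k| · P(N=n)P(K=k)
 = 3·0.1152 + 1·0.1332 + 2·0.1116 + 4·0.0928 + 2·0.1073 + 1·0.0899 + 5·0.112 + 3·0.1295 + 0·0.1085
 = 0.3456 + 0.1332 + 0.2232 + 0.3712 + 0.2146 + 0.0899 + 0.56 + 0.3885 + 0
 = 2.3262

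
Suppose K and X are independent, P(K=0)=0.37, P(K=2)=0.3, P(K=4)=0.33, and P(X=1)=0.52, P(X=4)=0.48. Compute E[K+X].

E[K+X] = Σ_k Σ_x (k+x) · P(K=k)P(X=x)
 = 1·0.1924 + 4·0.1776 + 3·0.156 + 6·0.144 + 5·0.1716 + 8·0.1584
 = 0.1924 + 0.7104 + 0.468 + 0.864 + 0.858 + 1.2672
 = 4.36

4.36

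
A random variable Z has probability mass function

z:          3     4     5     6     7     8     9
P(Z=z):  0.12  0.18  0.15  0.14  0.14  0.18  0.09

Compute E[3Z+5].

E[3Z+5] = Σ (3z+5)·P(Z=z)
 = 14·0.12 + 17·0.18 + 20·0.15 + 23·0.14 + 26·0.14 + 29·0.18 + 32·0.09
 = 1.68 + 3.06 + 3 + 3.22 + 3.64 + 5.22 + 2.88
 = 22.7

22.7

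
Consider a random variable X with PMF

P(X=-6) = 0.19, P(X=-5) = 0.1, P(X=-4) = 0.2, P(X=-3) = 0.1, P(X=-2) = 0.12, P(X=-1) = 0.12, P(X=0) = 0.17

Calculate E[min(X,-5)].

E[min(X,-5)] = Σ min(x,-5)·P(X=x)
 = (-6)·0.19 + (-5)·0.1 + (-5)·0.2 + (-5)·0.1 + (-5)·0.12 + (-5)·0.12 + (-5)·0.17
 = (-1.14) + (-0.5) + (-1) + (-0.5) + (-0.6) + (-0.6) + (-0.85)
 = -5.19

-5.19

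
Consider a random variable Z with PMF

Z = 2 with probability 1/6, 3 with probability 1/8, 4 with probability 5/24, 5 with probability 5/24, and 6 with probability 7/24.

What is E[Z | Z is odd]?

P(Z is odd) = 1/8 + 5/24 = 1/3.
E[Z | Z is odd] = [3·1/8 + 5·5/24] / (1/3)
 = 17/12 / (1/3)
 = 17/4

4.25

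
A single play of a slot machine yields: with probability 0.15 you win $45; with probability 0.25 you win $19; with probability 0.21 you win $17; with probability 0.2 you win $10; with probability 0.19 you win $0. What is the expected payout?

E[payout] = 45·0.15 + 19·0.25 + 17·0.21 + 10·0.2 + 0·0.19
 = 6.75 + 4.75 + 3.57 + 2 + 0
 = 17.07

17.07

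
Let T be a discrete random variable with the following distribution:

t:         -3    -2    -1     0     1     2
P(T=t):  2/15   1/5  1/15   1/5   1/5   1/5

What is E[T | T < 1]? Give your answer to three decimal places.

-1.444

P(T < 1) = 2/15 + 1/5 + 1/15 + 1/5 = 3/5.
E[T | T < 1] = [(-3)·2/15 + (-2)·1/5 + (-1)·1/15 + 0·1/5] / (3/5)
 = -13/15 / (3/5)
 = -13/9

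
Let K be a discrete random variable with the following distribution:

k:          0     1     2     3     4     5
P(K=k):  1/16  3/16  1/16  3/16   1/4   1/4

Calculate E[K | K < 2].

0.75

P(K < 2) = 1/16 + 3/16 = 1/4.
E[K | K < 2] = [0·1/16 + 1·3/16] / (1/4)
 = 3/16 / (1/4)
 = 3/4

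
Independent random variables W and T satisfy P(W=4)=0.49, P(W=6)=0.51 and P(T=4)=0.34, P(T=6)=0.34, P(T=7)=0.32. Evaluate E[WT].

28.3128

E[WT] = Σ_w Σ_t wt · P(W=w)P(T=t)
 = 16·0.1666 + 24·0.1666 + 28·0.1568 + 24·0.1734 + 36·0.1734 + 42·0.1632
 = 2.6656 + 3.9984 + 4.3904 + 4.1616 + 6.2424 + 6.8544
 = 28.3128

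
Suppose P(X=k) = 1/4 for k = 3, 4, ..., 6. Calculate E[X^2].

21.5

E[X^2] = Σ x^2·P(X=x)
 = 9·1/4 + 16·1/4 + 25·1/4 + 36·1/4
 = 9/4 + 4 + 25/4 + 9
 = 43/2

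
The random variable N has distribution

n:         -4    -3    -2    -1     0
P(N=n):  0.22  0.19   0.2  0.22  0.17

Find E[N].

E[N] = Σ n·P(N=n)
 = (-4)·0.22 + (-3)·0.19 + (-2)·0.2 + (-1)·0.22 + 0·0.17
 = (-0.88) + (-0.57) + (-0.4) + (-0.22) + 0
 = -2.07

-2.07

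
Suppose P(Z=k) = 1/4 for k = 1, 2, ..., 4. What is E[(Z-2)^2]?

1.5

E[(Z-2)^2] = Σ (z-2)^2·P(Z=z)
 = 1·1/4 + 0·1/4 + 1·1/4 + 4·1/4
 = 1/4 + 0 + 1/4 + 1
 = 3/2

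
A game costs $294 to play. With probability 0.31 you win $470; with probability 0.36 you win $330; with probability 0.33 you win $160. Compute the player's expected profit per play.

23.3

E[payout] = 470·0.31 + 330·0.36 + 160·0.33
 = 145.7 + 118.8 + 52.8
 = 317.3
Net = 317.3 - 294 = 23.3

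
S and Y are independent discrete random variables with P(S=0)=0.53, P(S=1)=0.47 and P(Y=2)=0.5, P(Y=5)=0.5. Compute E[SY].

1.645

E[SY] = Σ_s Σ_y sy · P(S=s)P(Y=y)
 = 0·0.265 + 0·0.265 + 2·0.235 + 5·0.235
 = 0 + 0 + 0.47 + 1.175
 = 1.645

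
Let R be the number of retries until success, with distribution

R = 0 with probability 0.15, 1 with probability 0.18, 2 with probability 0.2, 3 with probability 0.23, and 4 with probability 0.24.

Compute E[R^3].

E[R^3] = Σ r^3·P(R=r)
 = 0·0.15 + 1·0.18 + 8·0.2 + 27·0.23 + 64·0.24
 = 0 + 0.18 + 1.6 + 6.21 + 15.36
 = 23.35

23.35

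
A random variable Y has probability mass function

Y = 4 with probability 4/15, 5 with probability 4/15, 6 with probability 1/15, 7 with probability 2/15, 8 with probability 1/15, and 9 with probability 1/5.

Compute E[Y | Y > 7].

P(Y > 7) = 1/15 + 1/5 = 4/15.
E[Y | Y > 7] = [8·1/15 + 9·1/5] / (4/15)
 = 7/3 / (4/15)
 = 35/4

8.75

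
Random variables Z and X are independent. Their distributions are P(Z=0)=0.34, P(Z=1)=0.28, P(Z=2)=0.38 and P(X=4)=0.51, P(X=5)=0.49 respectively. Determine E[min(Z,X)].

E[min(Z,X)] = Σ_z Σ_x min(z,x) · P(Z=z)P(X=x)
 = 0·0.1734 + 0·0.1666 + 1·0.1428 + 1·0.1372 + 2·0.1938 + 2·0.1862
 = 0 + 0 + 0.1428 + 0.1372 + 0.3876 + 0.3724
 = 1.04

1.04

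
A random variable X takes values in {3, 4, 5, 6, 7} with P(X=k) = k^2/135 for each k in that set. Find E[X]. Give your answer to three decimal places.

E[X] = Σ x·P(X=x)
 = 3·1/15 + 4·16/135 + 5·5/27 + 6·4/15 + 7·49/135
 = 1/5 + 64/135 + 25/27 + 8/5 + 343/135
 = 155/27

5.741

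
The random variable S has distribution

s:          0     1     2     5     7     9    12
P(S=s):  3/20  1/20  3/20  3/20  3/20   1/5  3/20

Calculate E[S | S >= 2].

7.125

P(S >= 2) = 3/20 + 3/20 + 3/20 + 1/5 + 3/20 = 4/5.
E[S | S >= 2] = [2·3/20 + 5·3/20 + 7·3/20 + 9·1/5 + 12·3/20] / (4/5)
 = 57/10 / (4/5)
 = 57/8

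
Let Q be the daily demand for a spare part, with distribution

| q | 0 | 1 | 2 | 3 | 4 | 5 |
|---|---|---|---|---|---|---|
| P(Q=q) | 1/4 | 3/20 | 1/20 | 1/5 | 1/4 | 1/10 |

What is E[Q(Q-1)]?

E[Q(Q-1)] = Σ q(q-1)·P(Q=q)
 = 0·1/4 + 0·3/20 + 2·1/20 + 6·1/5 + 12·1/4 + 20·1/10
 = 0 + 0 + 1/10 + 6/5 + 3 + 2
 = 63/10

6.3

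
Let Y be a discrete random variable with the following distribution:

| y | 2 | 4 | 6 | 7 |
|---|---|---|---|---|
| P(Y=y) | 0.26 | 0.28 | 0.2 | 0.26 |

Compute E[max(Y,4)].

E[max(Y,4)] = Σ max(y,4)·P(Y=y)
 = 4·0.26 + 4·0.28 + 6·0.2 + 7·0.26
 = 1.04 + 1.12 + 1.2 + 1.82
 = 5.18

5.18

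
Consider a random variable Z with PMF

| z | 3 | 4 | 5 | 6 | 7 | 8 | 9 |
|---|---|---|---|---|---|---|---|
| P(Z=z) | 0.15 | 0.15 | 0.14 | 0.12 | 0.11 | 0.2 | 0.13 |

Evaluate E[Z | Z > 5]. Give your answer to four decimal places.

P(Z > 5) = 0.12 + 0.11 + 0.2 + 0.13 = 0.56.
E[Z | Z > 5] = [6·0.12 + 7·0.11 + 8·0.2 + 9·0.13] / 0.56
 = 4.26 / 0.56
 = 213/28

7.6071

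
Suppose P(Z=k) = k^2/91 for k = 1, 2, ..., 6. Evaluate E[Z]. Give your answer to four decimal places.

4.8462

E[Z] = Σ z·P(Z=z)
 = 1·1/91 + 2·4/91 + 3·9/91 + 4·16/91 + 5·25/91 + 6·36/91
 = 1/91 + 8/91 + 27/91 + 64/91 + 125/91 + 216/91
 = 63/13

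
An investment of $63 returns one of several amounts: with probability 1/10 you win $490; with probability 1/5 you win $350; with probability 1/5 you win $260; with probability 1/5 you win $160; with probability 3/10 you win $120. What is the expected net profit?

176

E[payout] = 490·1/10 + 350·1/5 + 260·1/5 + 160·1/5 + 120·3/10
 = 49 + 70 + 52 + 32 + 36
 = 239
Net = 239 - 63 = 176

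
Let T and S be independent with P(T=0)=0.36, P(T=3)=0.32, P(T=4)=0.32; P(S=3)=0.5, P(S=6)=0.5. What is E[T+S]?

E[T+S] = Σ_t Σ_s (t+s) · P(T=t)P(S=s)
 = 3·0.18 + 6·0.18 + 6·0.16 + 9·0.16 + 7·0.16 + 10·0.16
 = 0.54 + 1.08 + 0.96 + 1.44 + 1.12 + 1.6
 = 6.74

6.74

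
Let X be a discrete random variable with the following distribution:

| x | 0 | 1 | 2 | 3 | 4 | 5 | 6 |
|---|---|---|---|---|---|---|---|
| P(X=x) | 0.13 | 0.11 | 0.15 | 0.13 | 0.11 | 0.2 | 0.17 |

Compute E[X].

E[X] = Σ x·P(X=x)
 = 0·0.13 + 1·0.11 + 2·0.15 + 3·0.13 + 4·0.11 + 5·0.2 + 6·0.17
 = 0 + 0.11 + 0.3 + 0.39 + 0.44 + 1 + 1.02
 = 3.26

3.26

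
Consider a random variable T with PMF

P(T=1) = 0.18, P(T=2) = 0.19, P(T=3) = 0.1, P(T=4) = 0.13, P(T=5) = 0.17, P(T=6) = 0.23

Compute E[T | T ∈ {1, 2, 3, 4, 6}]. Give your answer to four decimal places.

3.3253

P(T ∈ {1, 2, 3, 4, 6}) = 0.18 + 0.19 + 0.1 + 0.13 + 0.23 = 0.83.
E[T | T ∈ {1, 2, 3, 4, 6}] = [1·0.18 + 2·0.19 + 3·0.1 + 4·0.13 + 6·0.23] / 0.83
 = 2.76 / 0.83
 = 276/83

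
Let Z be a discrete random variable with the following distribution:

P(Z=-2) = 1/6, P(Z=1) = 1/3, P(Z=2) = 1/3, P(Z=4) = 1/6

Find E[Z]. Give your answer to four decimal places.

1.3333

E[Z] = Σ z·P(Z=z)
 = (-2)·1/6 + 1·1/3 + 2·1/3 + 4·1/6
 = (-1/3) + 1/3 + 2/3 + 2/3
 = 4/3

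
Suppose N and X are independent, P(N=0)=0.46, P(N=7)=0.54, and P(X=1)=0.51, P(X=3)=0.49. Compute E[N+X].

5.76

E[N+X] = Σ_n Σ_x (n+x) · P(N=n)P(X=x)
 = 1·0.2346 + 3·0.2254 + 8·0.2754 + 10·0.2646
 = 0.2346 + 0.6762 + 2.2032 + 2.646
 = 5.76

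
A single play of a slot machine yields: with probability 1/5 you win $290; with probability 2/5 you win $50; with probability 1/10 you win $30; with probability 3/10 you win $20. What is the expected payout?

E[payout] = 290·1/5 + 50·2/5 + 30·1/10 + 20·3/10
 = 58 + 20 + 3 + 6
 = 87

87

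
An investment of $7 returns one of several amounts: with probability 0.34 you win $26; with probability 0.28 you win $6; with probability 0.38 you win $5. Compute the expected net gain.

E[payout] = 26·0.34 + 6·0.28 + 5·0.38
 = 8.84 + 1.68 + 1.9
 = 12.42
Net = 12.42 - 7 = 5.42

5.42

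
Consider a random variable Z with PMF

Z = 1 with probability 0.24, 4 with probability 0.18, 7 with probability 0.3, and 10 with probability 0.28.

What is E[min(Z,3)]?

2.52

E[min(Z,3)] = Σ min(z,3)·P(Z=z)
 = 1·0.24 + 3·0.18 + 3·0.3 + 3·0.28
 = 0.24 + 0.54 + 0.9 + 0.84
 = 2.52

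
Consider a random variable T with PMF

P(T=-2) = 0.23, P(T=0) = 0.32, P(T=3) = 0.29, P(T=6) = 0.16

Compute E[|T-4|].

3.27

E[|T-4|] = Σ |t-4|·P(T=t)
 = 6·0.23 + 4·0.32 + 1·0.29 + 2·0.16
 = 1.38 + 1.28 + 0.29 + 0.32
 = 3.27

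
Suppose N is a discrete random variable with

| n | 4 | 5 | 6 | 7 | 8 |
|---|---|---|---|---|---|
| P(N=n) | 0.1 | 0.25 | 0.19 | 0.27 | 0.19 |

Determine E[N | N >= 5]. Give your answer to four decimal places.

P(N >= 5) = 0.25 + 0.19 + 0.27 + 0.19 = 0.9.
E[N | N >= 5] = [5·0.25 + 6·0.19 + 7·0.27 + 8·0.19] / 0.9
 = 5.8 / 0.9
 = 58/9

6.4444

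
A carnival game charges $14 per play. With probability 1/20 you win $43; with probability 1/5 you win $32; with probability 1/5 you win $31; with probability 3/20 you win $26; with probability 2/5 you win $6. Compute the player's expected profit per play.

7.05

E[payout] = 43·1/20 + 32·1/5 + 31·1/5 + 26·3/20 + 6·2/5
 = 43/20 + 32/5 + 31/5 + 39/10 + 12/5
 = 421/20
Net = 421/20 - 14 = 141/20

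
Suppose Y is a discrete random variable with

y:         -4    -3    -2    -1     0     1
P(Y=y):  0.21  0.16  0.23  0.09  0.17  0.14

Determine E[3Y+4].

E[3Y+4] = Σ (3y+4)·P(Y=y)
 = (-8)·0.21 + (-5)·0.16 + (-2)·0.23 + 1·0.09 + 4·0.17 + 7·0.14
 = (-1.68) + (-0.8) + (-0.46) + 0.09 + 0.68 + 0.98
 = -1.19

-1.19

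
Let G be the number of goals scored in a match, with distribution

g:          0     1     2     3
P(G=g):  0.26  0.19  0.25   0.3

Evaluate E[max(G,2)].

E[max(G,2)] = Σ max(g,2)·P(G=g)
 = 2·0.26 + 2·0.19 + 2·0.25 + 3·0.3
 = 0.52 + 0.38 + 0.5 + 0.9
 = 2.3

2.3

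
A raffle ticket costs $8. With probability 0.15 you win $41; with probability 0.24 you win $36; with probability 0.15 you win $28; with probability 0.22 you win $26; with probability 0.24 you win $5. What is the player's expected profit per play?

17.91

E[payout] = 41·0.15 + 36·0.24 + 28·0.15 + 26·0.22 + 5·0.24
 = 6.15 + 8.64 + 4.2 + 5.72 + 1.2
 = 25.91
Net = 25.91 - 8 = 17.91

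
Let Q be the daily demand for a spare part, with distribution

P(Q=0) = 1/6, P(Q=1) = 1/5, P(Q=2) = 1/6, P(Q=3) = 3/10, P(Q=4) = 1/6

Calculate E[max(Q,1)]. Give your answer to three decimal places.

2.267

E[max(Q,1)] = Σ max(q,1)·P(Q=q)
 = 1·1/6 + 1·1/5 + 2·1/6 + 3·3/10 + 4·1/6
 = 1/6 + 1/5 + 1/3 + 9/10 + 2/3
 = 34/15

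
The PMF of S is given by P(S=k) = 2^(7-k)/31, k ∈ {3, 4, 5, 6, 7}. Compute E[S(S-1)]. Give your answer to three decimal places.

12.065

E[S(S-1)] = Σ s(s-1)·P(S=s)
 = 6·16/31 + 12·8/31 + 20·4/31 + 30·2/31 + 42·1/31
 = 96/31 + 96/31 + 80/31 + 60/31 + 42/31
 = 374/31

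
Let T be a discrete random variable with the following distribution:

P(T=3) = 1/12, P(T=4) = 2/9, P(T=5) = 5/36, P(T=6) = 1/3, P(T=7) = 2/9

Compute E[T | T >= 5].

P(T >= 5) = 5/36 + 1/3 + 2/9 = 25/36.
E[T | T >= 5] = [5·5/36 + 6·1/3 + 7·2/9] / (25/36)
 = 17/4 / (25/36)
 = 153/25

6.12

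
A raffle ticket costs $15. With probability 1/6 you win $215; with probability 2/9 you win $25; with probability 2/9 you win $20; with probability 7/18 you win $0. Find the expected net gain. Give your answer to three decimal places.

30.833

E[payout] = 215·1/6 + 25·2/9 + 20·2/9 + 0·7/18
 = 215/6 + 50/9 + 40/9 + 0
 = 275/6
Net = 275/6 - 15 = 185/6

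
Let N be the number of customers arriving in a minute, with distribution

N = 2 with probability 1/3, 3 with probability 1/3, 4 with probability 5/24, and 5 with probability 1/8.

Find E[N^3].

40.625

E[N^3] = Σ n^3·P(N=n)
 = 8·1/3 + 27·1/3 + 64·5/24 + 125·1/8
 = 8/3 + 9 + 40/3 + 125/8
 = 325/8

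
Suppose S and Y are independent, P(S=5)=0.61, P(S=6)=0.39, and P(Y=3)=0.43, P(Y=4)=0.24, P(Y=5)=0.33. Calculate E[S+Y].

E[S+Y] = Σ_s Σ_y (s+y) · P(S=s)P(Y=y)
 = 8·0.2623 + 9·0.1464 + 10·0.2013 + 9·0.1677 + 10·0.0936 + 11·0.1287
 = 2.0984 + 1.3176 + 2.013 + 1.5093 + 0.936 + 1.4157
 = 9.29

9.29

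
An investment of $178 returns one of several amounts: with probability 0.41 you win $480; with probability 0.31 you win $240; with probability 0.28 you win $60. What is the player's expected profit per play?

E[payout] = 480·0.41 + 240·0.31 + 60·0.28
 = 196.8 + 74.4 + 16.8
 = 288
Net = 288 - 178 = 110

110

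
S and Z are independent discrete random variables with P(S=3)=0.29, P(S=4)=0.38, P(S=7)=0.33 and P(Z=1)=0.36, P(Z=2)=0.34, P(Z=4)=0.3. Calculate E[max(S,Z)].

E[max(S,Z)] = Σ_s Σ_z max(s,z) · P(S=s)P(Z=z)
 = 3·0.1044 + 3·0.0986 + 4·0.087 + 4·0.1368 + 4·0.1292 + 4·0.114 + 7·0.1188 + 7·0.1122 + 7·0.099
 = 0.3132 + 0.2958 + 0.348 + 0.5472 + 0.5168 + 0.456 + 0.8316 + 0.7854 + 0.693
 = 4.787

4.787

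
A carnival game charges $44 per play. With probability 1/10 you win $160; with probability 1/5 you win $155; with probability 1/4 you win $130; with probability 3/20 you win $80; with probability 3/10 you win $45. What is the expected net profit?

61

E[payout] = 160·1/10 + 155·1/5 + 130·1/4 + 80·3/20 + 45·3/10
 = 16 + 31 + 65/2 + 12 + 27/2
 = 105
Net = 105 - 44 = 61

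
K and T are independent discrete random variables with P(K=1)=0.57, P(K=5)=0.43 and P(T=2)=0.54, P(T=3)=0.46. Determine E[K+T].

E[K+T] = Σ_k Σ_t (k+t) · P(K=k)P(T=t)
 = 3·0.3078 + 4·0.2622 + 7·0.2322 + 8·0.1978
 = 0.9234 + 1.0488 + 1.6254 + 1.5824
 = 5.18

5.18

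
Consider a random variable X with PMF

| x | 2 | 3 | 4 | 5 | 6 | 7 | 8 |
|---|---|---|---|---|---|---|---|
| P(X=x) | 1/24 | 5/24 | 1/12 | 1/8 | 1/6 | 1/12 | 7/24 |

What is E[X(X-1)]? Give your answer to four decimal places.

E[X(X-1)] = Σ x(x-1)·P(X=x)
 = 2·1/24 + 6·5/24 + 12·1/12 + 20·1/8 + 30·1/6 + 42·1/12 + 56·7/24
 = 1/12 + 5/4 + 1 + 5/2 + 5 + 7/2 + 49/3
 = 89/3

29.6667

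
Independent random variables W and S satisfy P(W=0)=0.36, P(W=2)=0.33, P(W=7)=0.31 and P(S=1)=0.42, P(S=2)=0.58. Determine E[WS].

E[WS] = Σ_w Σ_s ws · P(W=w)P(S=s)
 = 0·0.1512 + 0·0.2088 + 2·0.1386 + 4·0.1914 + 7·0.1302 + 14·0.1798
 = 0 + 0 + 0.2772 + 0.7656 + 0.9114 + 2.5172
 = 4.4714

4.4714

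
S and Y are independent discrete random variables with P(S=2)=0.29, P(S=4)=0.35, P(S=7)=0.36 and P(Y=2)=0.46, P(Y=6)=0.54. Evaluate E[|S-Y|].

E[|S-Y|] = Σ_s Σ_y |s-y| · P(S=s)P(Y=y)
 = 0·0.1334 + 4·0.1566 + 2·0.161 + 2·0.189 + 5·0.1656 + 1·0.1944
 = 0 + 0.6264 + 0.322 + 0.378 + 0.828 + 0.1944
 = 2.3488

2.3488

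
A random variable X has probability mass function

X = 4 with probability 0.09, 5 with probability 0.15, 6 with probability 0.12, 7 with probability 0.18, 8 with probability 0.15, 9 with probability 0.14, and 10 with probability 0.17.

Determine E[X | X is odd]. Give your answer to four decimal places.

6.9574

P(X is odd) = 0.15 + 0.18 + 0.14 = 0.47.
E[X | X is odd] = [5·0.15 + 7·0.18 + 9·0.14] / 0.47
 = 3.27 / 0.47
 = 327/47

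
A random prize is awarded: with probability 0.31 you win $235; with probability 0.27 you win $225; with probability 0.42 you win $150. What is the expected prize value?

196.6

E[payout] = 235·0.31 + 225·0.27 + 150·0.42
 = 72.85 + 60.75 + 63
 = 196.6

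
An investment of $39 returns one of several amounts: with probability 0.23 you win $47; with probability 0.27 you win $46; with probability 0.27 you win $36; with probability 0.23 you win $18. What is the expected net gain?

E[payout] = 47·0.23 + 46·0.27 + 36·0.27 + 18·0.23
 = 10.81 + 12.42 + 9.72 + 4.14
 = 37.09
Net = 37.09 - 39 = -1.91

-1.91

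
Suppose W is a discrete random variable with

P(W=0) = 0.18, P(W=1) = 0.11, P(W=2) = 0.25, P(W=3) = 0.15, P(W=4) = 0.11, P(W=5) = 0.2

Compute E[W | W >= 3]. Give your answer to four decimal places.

4.1087

P(W >= 3) = 0.15 + 0.11 + 0.2 = 0.46.
E[W | W >= 3] = [3·0.15 + 4·0.11 + 5·0.2] / 0.46
 = 1.89 / 0.46
 = 189/46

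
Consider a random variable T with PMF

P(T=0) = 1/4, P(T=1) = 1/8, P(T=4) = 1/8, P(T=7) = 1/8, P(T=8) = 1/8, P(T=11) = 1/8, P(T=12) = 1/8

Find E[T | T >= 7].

P(T >= 7) = 1/8 + 1/8 + 1/8 + 1/8 = 1/2.
E[T | T >= 7] = [7·1/8 + 8·1/8 + 11·1/8 + 12·1/8] / (1/2)
 = 19/4 / (1/2)
 = 19/2

9.5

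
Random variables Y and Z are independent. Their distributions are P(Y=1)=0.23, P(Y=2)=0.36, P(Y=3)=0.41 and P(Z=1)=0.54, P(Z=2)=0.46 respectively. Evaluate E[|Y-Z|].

E[|Y-Z|] = Σ_y Σ_z |y-z| · P(Y=y)P(Z=z)
 = 0·0.1242 + 1·0.1058 + 1·0.1944 + 0·0.1656 + 2·0.2214 + 1·0.1886
 = 0 + 0.1058 + 0.1944 + 0 + 0.4428 + 0.1886
 = 0.9316

0.9316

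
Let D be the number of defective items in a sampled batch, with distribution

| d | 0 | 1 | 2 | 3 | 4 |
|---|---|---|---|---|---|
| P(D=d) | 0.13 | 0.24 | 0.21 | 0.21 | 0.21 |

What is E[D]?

2.13

E[D] = Σ d·P(D=d)
 = 0·0.13 + 1·0.24 + 2·0.21 + 3·0.21 + 4·0.21
 = 0 + 0.24 + 0.42 + 0.63 + 0.84
 = 2.13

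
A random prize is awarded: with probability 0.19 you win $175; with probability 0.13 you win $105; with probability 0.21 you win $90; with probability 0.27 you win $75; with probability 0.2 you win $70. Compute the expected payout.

E[payout] = 175·0.19 + 105·0.13 + 90·0.21 + 75·0.27 + 70·0.2
 = 33.25 + 13.65 + 18.9 + 20.25 + 14
 = 100.05

100.05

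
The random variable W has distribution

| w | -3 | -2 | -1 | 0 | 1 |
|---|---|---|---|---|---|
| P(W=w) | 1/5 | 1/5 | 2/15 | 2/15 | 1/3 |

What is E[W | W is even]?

-1.2

P(W is even) = 1/5 + 2/15 = 1/3.
E[W | W is even] = [(-2)·1/5 + 0·2/15] / (1/3)
 = -2/5 / (1/3)
 = -6/5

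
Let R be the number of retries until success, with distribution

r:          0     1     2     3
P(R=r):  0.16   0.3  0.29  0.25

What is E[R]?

1.63

E[R] = Σ r·P(R=r)
 = 0·0.16 + 1·0.3 + 2·0.29 + 3·0.25
 = 0 + 0.3 + 0.58 + 0.75
 = 1.63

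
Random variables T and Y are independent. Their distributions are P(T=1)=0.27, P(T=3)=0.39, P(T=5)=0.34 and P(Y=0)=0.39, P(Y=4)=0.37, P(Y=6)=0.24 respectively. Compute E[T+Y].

6.06

E[T+Y] = Σ_t Σ_y (t+y) · P(T=t)P(Y=y)
 = 1·0.1053 + 5·0.0999 + 7·0.0648 + 3·0.1521 + 7·0.1443 + 9·0.0936 + 5·0.1326 + 9·0.1258 + 11·0.0816
 = 0.1053 + 0.4995 + 0.4536 + 0.4563 + 1.0101 + 0.8424 + 0.663 + 1.1322 + 0.8976
 = 6.06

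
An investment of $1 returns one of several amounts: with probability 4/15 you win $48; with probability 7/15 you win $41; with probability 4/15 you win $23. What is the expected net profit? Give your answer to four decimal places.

E[payout] = 48·4/15 + 41·7/15 + 23·4/15
 = 64/5 + 287/15 + 92/15
 = 571/15
Net = 571/15 - 1 = 556/15

37.0667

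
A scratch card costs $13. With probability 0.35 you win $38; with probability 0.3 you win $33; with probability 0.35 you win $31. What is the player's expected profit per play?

21.05

E[payout] = 38·0.35 + 33·0.3 + 31·0.35
 = 13.3 + 9.9 + 10.85
 = 34.05
Net = 34.05 - 13 = 21.05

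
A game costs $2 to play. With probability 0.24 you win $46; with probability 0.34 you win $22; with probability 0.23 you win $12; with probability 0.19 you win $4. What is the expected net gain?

20.04

E[payout] = 46·0.24 + 22·0.34 + 12·0.23 + 4·0.19
 = 11.04 + 7.48 + 2.76 + 0.76
 = 22.04
Net = 22.04 - 2 = 20.04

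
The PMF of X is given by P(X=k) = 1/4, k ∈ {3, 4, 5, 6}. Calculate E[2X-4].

E[2X-4] = Σ (2x-4)·P(X=x)
 = 2·1/4 + 4·1/4 + 6·1/4 + 8·1/4
 = 1/2 + 1 + 3/2 + 2
 = 5

5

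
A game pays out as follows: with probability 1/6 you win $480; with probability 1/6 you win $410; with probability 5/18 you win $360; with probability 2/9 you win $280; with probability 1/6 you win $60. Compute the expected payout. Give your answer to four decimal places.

320.5556

E[payout] = 480·1/6 + 410·1/6 + 360·5/18 + 280·2/9 + 60·1/6
 = 80 + 205/3 + 100 + 560/9 + 10
 = 2885/9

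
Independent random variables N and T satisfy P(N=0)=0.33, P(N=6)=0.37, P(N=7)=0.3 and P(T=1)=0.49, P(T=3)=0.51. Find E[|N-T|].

E[|N-T|] = Σ_n Σ_t |n-t| · P(N=n)P(T=t)
 = 1·0.1617 + 3·0.1683 + 5·0.1813 + 3·0.1887 + 6·0.147 + 4·0.153
 = 0.1617 + 0.5049 + 0.9065 + 0.5661 + 0.882 + 0.612
 = 3.6332

3.6332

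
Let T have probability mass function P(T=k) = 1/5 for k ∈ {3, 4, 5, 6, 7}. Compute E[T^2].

27

E[T^2] = Σ t^2·P(T=t)
 = 9·1/5 + 16·1/5 + 25·1/5 + 36·1/5 + 49·1/5
 = 9/5 + 16/5 + 5 + 36/5 + 49/5
 = 27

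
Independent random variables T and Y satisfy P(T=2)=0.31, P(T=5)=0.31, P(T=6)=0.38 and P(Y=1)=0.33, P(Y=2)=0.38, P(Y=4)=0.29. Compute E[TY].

10.0125

E[TY] = Σ_t Σ_y ty · P(T=t)P(Y=y)
 = 2·0.1023 + 4·0.1178 + 8·0.0899 + 5·0.1023 + 10·0.1178 + 20·0.0899 + 6·0.1254 + 12·0.1444 + 24·0.1102
 = 0.2046 + 0.4712 + 0.7192 + 0.5115 + 1.178 + 1.798 + 0.7524 + 1.7328 + 2.6448
 = 10.0125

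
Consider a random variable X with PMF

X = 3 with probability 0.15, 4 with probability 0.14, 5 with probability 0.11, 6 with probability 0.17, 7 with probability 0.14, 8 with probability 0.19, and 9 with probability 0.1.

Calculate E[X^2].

39.58

E[X^2] = Σ x^2·P(X=x)
 = 9·0.15 + 16·0.14 + 25·0.11 + 36·0.17 + 49·0.14 + 64·0.19 + 81·0.1
 = 1.35 + 2.24 + 2.75 + 6.12 + 6.86 + 12.16 + 8.1
 = 39.58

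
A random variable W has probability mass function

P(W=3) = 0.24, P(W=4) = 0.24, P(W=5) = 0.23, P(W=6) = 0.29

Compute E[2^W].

31.68

E[2^W] = Σ 2^w·P(W=w)
 = 8·0.24 + 16·0.24 + 32·0.23 + 64·0.29
 = 1.92 + 3.84 + 7.36 + 18.56
 = 31.68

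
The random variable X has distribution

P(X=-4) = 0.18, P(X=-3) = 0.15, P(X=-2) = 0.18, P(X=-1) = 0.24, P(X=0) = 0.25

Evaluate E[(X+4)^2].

E[(X+4)^2] = Σ (x+4)^2·P(X=x)
 = 0·0.18 + 1·0.15 + 4·0.18 + 9·0.24 + 16·0.25
 = 0 + 0.15 + 0.72 + 2.16 + 4
 = 7.03

7.03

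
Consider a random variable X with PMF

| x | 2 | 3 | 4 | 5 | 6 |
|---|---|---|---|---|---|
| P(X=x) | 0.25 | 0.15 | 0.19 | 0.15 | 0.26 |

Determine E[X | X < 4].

P(X < 4) = 0.25 + 0.15 = 0.4.
E[X | X < 4] = [2·0.25 + 3·0.15] / 0.4
 = 0.95 / 0.4
 = 19/8

2.375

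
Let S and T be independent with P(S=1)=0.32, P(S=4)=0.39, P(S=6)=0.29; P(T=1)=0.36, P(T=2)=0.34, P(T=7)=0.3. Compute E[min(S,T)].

2.0172

E[min(S,T)] = Σ_s Σ_t min(s,t) · P(S=s)P(T=t)
 = 1·0.1152 + 1·0.1088 + 1·0.096 + 1·0.1404 + 2·0.1326 + 4·0.117 + 1·0.1044 + 2·0.0986 + 6·0.087
 = 0.1152 + 0.1088 + 0.096 + 0.1404 + 0.2652 + 0.468 + 0.1044 + 0.1972 + 0.522
 = 2.0172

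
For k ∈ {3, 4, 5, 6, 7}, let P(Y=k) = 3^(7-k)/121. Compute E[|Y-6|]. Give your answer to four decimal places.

2.5372

E[|Y-6|] = Σ |y-6|·P(Y=y)
 = 3·81/121 + 2·27/121 + 1·9/121 + 0·3/121 + 1·1/121
 = 243/121 + 54/121 + 9/121 + 0 + 1/121
 = 307/121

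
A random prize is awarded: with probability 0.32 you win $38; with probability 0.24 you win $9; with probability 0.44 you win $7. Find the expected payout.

E[payout] = 38·0.32 + 9·0.24 + 7·0.44
 = 12.16 + 2.16 + 3.08
 = 17.4

17.4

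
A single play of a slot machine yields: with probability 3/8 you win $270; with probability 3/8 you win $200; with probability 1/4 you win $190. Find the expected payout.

E[payout] = 270·3/8 + 200·3/8 + 190·1/4
 = 405/4 + 75 + 95/2
 = 895/4

223.75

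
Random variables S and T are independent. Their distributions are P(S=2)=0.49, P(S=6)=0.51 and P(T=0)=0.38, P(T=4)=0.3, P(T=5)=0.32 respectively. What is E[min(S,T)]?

E[min(S,T)] = Σ_s Σ_t min(s,t) · P(S=s)P(T=t)
 = 0·0.1862 + 2·0.147 + 2·0.1568 + 0·0.1938 + 4·0.153 + 5·0.1632
 = 0 + 0.294 + 0.3136 + 0 + 0.612 + 0.816
 = 2.0356

2.0356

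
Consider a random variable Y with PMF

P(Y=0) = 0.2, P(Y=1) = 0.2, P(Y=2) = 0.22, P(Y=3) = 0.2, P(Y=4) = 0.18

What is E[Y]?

1.96

E[Y] = Σ y·P(Y=y)
 = 0·0.2 + 1·0.2 + 2·0.22 + 3·0.2 + 4·0.18
 = 0 + 0.2 + 0.44 + 0.6 + 0.72
 = 1.96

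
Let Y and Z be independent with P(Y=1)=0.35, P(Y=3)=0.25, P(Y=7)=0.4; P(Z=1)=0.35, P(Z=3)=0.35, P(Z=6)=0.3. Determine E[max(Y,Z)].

E[max(Y,Z)] = Σ_y Σ_z max(y,z) · P(Y=y)P(Z=z)
 = 1·0.1225 + 3·0.1225 + 6·0.105 + 3·0.0875 + 3·0.0875 + 6·0.075 + 7·0.14 + 7·0.14 + 7·0.12
 = 0.1225 + 0.3675 + 0.63 + 0.2625 + 0.2625 + 0.45 + 0.98 + 0.98 + 0.84
 = 4.895

4.895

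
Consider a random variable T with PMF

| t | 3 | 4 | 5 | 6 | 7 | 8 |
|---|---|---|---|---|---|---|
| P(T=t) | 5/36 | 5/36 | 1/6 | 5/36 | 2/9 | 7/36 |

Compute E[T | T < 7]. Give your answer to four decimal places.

P(T < 7) = 5/36 + 5/36 + 1/6 + 5/36 = 7/12.
E[T | T < 7] = [3·5/36 + 4·5/36 + 5·1/6 + 6·5/36] / (7/12)
 = 95/36 / (7/12)
 = 95/21

4.5238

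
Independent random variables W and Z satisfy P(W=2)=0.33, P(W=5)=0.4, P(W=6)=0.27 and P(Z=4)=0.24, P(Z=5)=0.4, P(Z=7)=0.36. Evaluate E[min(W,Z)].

3.9464

E[min(W,Z)] = Σ_w Σ_z min(w,z) · P(W=w)P(Z=z)
 = 2·0.0792 + 2·0.132 + 2·0.1188 + 4·0.096 + 5·0.16 + 5·0.144 + 4·0.0648 + 5·0.108 + 6·0.0972
 = 0.1584 + 0.264 + 0.2376 + 0.384 + 0.8 + 0.72 + 0.2592 + 0.54 + 0.5832
 = 3.9464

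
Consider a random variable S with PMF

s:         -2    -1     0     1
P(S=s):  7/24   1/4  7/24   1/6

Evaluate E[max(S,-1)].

-0.375

E[max(S,-1)] = Σ max(s,-1)·P(S=s)
 = (-1)·7/24 + (-1)·1/4 + 0·7/24 + 1·1/6
 = (-7/24) + (-1/4) + 0 + 1/6
 = -3/8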